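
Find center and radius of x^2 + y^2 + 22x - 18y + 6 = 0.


h = -D/2 = -22/2 = -11
k = -E/2 = 18/2 = 9
r^2 = h^2 + k^2 - F = 121 + 81 - 6 = 196
r = 14

Center (-11, 9), radius = 14


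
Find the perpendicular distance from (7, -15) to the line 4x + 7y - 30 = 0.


|4*7 + 7*(-15) - 30| = |-107| = 107
sqrt(16 + 49) = sqrt(65) = 8.0623
d = 107/sqrt(65) = 13.2717

13.2717


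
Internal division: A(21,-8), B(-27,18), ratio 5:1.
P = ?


Px = (5*(-27) + 1*21)/6 = -114/6 = -19.0000
Py = (5*18 + 1*(-8))/6 = 82/6 = 13.6667

P = (-19.0000, 13.6667)


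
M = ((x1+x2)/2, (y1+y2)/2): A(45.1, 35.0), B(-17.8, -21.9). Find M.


Mx = (45.1 - 17.8)/2 = 27.3/2 = 13.6500
My = (35.0 - 21.9)/2 = 13.1/2 = 6.5500

(13.6500, 6.5500)


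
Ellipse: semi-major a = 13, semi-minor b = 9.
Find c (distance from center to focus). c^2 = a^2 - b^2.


c^2 = 13^2 - 9^2 = 169 - 81 = 88
c = sqrt(88) = 9.3808

c = 9.3808


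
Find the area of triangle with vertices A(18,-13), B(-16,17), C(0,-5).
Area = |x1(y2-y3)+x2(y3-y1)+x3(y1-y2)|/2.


18*(17+ 5) = 396
-16*(-5+ 13) = -128
0*(-13-17) = 0
sum = 268
Area = |268|/2 = 134.0000

134.0000 sq units


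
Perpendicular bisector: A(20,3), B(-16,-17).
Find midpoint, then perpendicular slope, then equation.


Midpoint = (2, -7)
Slope of AB = dy/dx = -20/(-36) = 0.5556
Perp slope = -dx/dy = -36/20 = -1.8000
b = My - (perp slope)*Mx = -7 + (-36*2)/(-20) = -7 + 3.6000 = -3.4000

y = -1.8000x - 3.4000


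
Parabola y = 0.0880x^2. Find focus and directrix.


a = 0.0880
1/(4a) = 2.8409
Focus = (0, 2.8409)
Directrix: y = -2.8409

Focus = (0, 2.8409), Directrix: y = -2.8409


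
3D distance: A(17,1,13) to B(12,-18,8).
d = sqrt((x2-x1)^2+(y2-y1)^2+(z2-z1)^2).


dx=-5, dy=-19, dz=-5
d = sqrt(25+361+25) = sqrt(411) = 20.2731

20.2731


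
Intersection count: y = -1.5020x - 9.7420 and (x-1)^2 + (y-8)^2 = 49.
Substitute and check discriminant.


Substitute y = -1.5020x - 9.7420: (x-1)^2 + (-1.5020x- 9.7420-8)^2 = 49
Expand to Ax^2 + Bx + C = 0, where b-k = -17.742
A = 1+m^2 = 3.256004
B = 2(m(b-k) - h) = 2(-1.5020*(-17.742) - 1) = 51.296968
C = h^2 + (b-k)^2 - r^2 = 1 + 314.778564 - 49 = 266.778564
disc = B^2-4AC = 2631.3789 - 3474.5283 = -843.1494
disc < 0

0 intersection points


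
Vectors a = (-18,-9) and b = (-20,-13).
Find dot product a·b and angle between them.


a·b = -18*(-20) - 9*(-13) = 360 + 117 = 477
|a| = sqrt(324+81) = 20.1246
|b| = sqrt(400+169) = 23.8537
cos(theta) = 477/(sqrt(405)*sqrt(569)) = 477/sqrt(230445) = 0.993653
theta = arccos(477/sqrt(230445)) = 6.4588 degrees

a·b = 477, theta = 6.4588 deg


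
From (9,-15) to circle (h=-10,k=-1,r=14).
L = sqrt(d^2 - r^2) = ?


d = sqrt((9+ 10)^2 + (-15+ 1)^2) = sqrt(361+196) = 23.6008
L = sqrt(557.0000 - 196) = sqrt(361.0000) = 19.0000

19.0000


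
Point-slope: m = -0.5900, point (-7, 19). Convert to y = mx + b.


y - 19 = -0.5900(x + 7)
y = -0.5900x + 19 + 0.5900*(-7)
y = -0.5900x + 14.8700

y = -0.5900x + 14.8700


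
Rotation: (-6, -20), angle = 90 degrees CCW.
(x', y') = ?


cos(90) = 0, sin(90) = 1
x' = -6*0 + 20*1 = 20
y' = -6*1 - 20*0 = -6

(20, -6)


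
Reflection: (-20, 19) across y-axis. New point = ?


Reflection rule for y-axis: (-x, y)
(-20, 19) -> (20, 19)

(20, 19)


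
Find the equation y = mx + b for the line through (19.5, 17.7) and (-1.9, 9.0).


m = (-8.7)/(-21.4) = 0.4065
b = y1 - m*x1 = 17.7 - (-8.7*19.5)/(-21.4) = 17.7 - 7.9276 = 9.7724

y = 0.4065x + 9.7724


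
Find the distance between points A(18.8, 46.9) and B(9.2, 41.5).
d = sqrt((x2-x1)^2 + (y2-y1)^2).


dx = 9.2 - 18.8 = -9.6
dy = 41.5 - 46.9 = -5.4
d = sqrt(92.16 + 29.16) = sqrt(121.32) = 11.0145

11.0145


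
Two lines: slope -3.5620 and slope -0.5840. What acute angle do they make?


m1-m2 = -2.978
1+m1*m2 = 3.080208
tan(theta) = |-2.978/3.080208| = 0.966818
theta = arctan(|-2.978/3.080208|) = 44.0335 degrees (acute angle)

44.0335 degrees


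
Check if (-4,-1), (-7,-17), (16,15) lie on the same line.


-4*(-17-15) - 7*(15+ 1) + 16*(-1+ 17)
= 128 - 112 + 256 = 272

No, not collinear (determinant = 272)


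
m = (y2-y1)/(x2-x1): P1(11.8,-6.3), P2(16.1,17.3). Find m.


dy = 17.3 + 6.3 = 23.6
dx = 16.1 - 11.8 = 4.3
m = 23.6/4.3 = 5.4884

m = 5.4884


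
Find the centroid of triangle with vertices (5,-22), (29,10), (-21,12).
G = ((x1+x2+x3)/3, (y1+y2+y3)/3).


Gx = (5+29- 21)/3 = 13/3 = 4.3333
Gy = (-22+10+12)/3 = 0/3 = 0

G = (4.3333, 0)


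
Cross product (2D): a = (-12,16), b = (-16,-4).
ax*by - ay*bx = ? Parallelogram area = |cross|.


cross = -12*(-4) - 16*(-16) = 48 + 256 = 304
Parallelogram area = |304| = 304

cross = 304, parallelogram area = 304


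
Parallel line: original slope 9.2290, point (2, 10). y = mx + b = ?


Parallel lines have equal slopes.
m2 = 9.2290
b2 = 10 - 9.2290*2 = -8.4580

y = 9.2290x - 8.4580


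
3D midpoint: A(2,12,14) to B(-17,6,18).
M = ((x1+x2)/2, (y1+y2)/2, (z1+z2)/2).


Mx = (2- 17)/2 = -7.5000
My = (12+6)/2 = 9.0000
Mz = (14+18)/2 = 16.0000

M = (-7.5000, 9.0000, 16.0000)


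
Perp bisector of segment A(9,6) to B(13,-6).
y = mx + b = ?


Midpoint = (11, 0)
Slope of AB = dy/dx = -12/4 = -3.0000
Perp slope = -dx/dy = 4/12 = 0.3333
b = My - (perp slope)*Mx = 0 + (4*11)/(-12) = 0 - 3.6667 = -3.6667

y = 0.3333x - 3.6667


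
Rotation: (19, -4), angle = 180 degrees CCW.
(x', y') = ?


cos(180) = -1, sin(180) = 0
x' = 19*(-1) + 4*0 = -19
y' = 19*0 - 4*(-1) = 4

(-19, 4)


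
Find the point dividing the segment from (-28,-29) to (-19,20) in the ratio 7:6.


Px = (7*(-19) + 6*(-28))/13 = -301/13 = -23.1538
Py = (7*20 + 6*(-29))/13 = -34/13 = -2.6154

P = (-23.1538, -2.6154)


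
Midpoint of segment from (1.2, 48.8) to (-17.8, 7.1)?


Mx = (1.2 - 17.8)/2 = -16.6/2 = -8.3000
My = (48.8 + 7.1)/2 = 55.9/2 = 27.9500

(-8.3000, 27.9500)


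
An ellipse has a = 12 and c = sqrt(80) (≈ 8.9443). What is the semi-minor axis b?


b^2 = 12^2 - (sqrt(80))^2 = 144 - 80 = 64
b = sqrt(64) = 8

b = 8


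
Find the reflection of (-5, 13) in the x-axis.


Reflection rule for x-axis: (x, -y)
(-5, 13) -> (-5, -13)

(-5, -13)


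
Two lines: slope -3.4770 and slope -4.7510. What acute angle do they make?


m1-m2 = 1.274
1+m1*m2 = 17.519227
tan(theta) = |1.274/17.519227| = 0.072720
theta = arctan(|1.274/17.519227|) = 4.1592 degrees (acute angle)

4.1592 degrees


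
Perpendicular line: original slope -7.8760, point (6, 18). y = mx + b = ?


Perpendicular slope = -1/m1 = -1/(-7.8760) = 0.1270
b2 = y0 - m2*x0 = 18 + 6/(-7.8760) = 18 - 0.7618 = 17.2382

y = 0.1270x + 17.2382


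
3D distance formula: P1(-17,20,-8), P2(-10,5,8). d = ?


dx=7, dy=-15, dz=16
d = sqrt(49+225+256) = sqrt(530) = 23.0217

23.0217


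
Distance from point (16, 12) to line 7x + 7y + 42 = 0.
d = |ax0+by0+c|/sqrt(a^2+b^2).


|7*16 + 7*12 + 42| = |238| = 238
sqrt(49 + 49) = sqrt(98) = 9.8995
d = 238/sqrt(98) = 24.0416

24.0416


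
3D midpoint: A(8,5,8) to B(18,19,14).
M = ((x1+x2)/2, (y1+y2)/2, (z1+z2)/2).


Mx = (8+18)/2 = 13.0000
My = (5+19)/2 = 12.0000
Mz = (8+14)/2 = 11.0000

M = (13.0000, 12.0000, 11.0000)


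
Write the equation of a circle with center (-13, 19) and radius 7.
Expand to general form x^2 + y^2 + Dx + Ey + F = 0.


(x+ 13)^2 + (y-19)^2 = 7^2
D = -2h = 26, E = -2k = -38
F = h^2+k^2-r^2 = 169+361-49 = 481

x^2 + y^2 + 26x - 38y + 481 = 0


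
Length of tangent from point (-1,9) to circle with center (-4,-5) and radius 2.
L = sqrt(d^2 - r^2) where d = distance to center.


d = sqrt((-1+ 4)^2 + (9+ 5)^2) = sqrt(9+196) = 14.3178
L = sqrt(205.0000 - 4) = sqrt(201.0000) = 14.1774

14.1774


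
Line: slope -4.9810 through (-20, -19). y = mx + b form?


y + 19 = -4.9810(x + 20)
y = -4.9810x - 19 + 4.9810*(-20)
y = -4.9810x - 118.6200

y = -4.9810x - 118.6200


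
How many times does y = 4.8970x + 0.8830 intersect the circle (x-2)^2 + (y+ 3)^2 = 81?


Substitute y = 4.8970x + 0.8830: (x-2)^2 + (4.8970x+0.8830+ 3)^2 = 81
Expand to Ax^2 + Bx + C = 0, where b-k = 3.883
A = 1+m^2 = 24.980609
B = 2(m(b-k) - h) = 2(4.8970*3.883 - 2) = 34.030102
C = h^2 + (b-k)^2 - r^2 = 4 + 15.077689 - 81 = -61.922311
disc = B^2-4AC = 1158.0478 + 6187.4282 = 7345.4760
disc > 0

2 intersection points


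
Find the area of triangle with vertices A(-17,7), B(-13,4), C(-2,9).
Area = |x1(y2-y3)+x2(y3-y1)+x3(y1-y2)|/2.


-17*(4-9) = 85
-13*(9-7) = -26
-2*(7-4) = -6
sum = 53
Area = |53|/2 = 26.5000

26.5000 sq units


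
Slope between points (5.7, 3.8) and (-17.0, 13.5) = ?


dy = 13.5 - 3.8 = 9.7
dx = -17.0 - 5.7 = -22.7
m = 9.7/(-22.7) = -0.4273

m = -0.4273


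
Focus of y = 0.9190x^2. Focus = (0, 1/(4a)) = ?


a = 0.9190
4a = 3.6760
focus = (0, 1/3.6760) = (0, 0.2720)

Focus = (0, 0.2720)


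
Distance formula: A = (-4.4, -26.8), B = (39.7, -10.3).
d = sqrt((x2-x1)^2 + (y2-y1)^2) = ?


dx = 39.7 + 4.4 = 44.1
dy = -10.3 + 26.8 = 16.5
d = sqrt(1944.81 + 272.25) = sqrt(2217.06) = 47.0857

47.0857


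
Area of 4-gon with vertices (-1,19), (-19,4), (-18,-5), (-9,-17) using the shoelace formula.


sum(xi*y_{i+1}) = -1*4 - 19*(-5) - 18*(-17) - 9*19 = 226
sum(yi*x_{i+1}) = 19*(-19) + 4*(-18) - 5*(-9) - 17*(-1) = -371
Area = |226 + 371|/2 = 597/2 = 298.5000

298.5000 sq units


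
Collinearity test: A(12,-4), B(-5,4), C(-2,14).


12*(4-14) - 5*(14+ 4) - 2*(-4-4)
= -120 - 90 + 16 = -194

No, not collinear (determinant = -194)


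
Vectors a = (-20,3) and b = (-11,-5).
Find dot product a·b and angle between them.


a·b = -20*(-11) + 3*(-5) = 220 - 15 = 205
|a| = sqrt(400+9) = 20.2237
|b| = sqrt(121+25) = 12.0830
cos(theta) = 205/(sqrt(409)*sqrt(146)) = 205/sqrt(59714) = 0.838911
theta = arccos(205/sqrt(59714)) = 32.9747 degrees

a·b = 205, theta = 32.9747 deg


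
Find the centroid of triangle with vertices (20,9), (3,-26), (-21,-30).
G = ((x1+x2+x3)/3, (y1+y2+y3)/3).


Gx = (20+3- 21)/3 = 2/3 = 0.6667
Gy = (9- 26- 30)/3 = -47/3 = -15.6667

G = (0.6667, -15.6667)


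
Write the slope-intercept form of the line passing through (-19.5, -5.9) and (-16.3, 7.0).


m = (12.9)/(3.2) = 4.0313
b = y1 - m*x1 = -5.9 - (12.9*(-19.5))/(3.2) = -5.9 + 78.6094 = 72.7094

y = 4.0313x + 72.7094


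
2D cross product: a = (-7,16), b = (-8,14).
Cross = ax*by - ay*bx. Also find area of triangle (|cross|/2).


cross = -7*14 - 16*(-8) = -98 + 128 = 30
Triangle area = |30|/2 = 30/2 = 15.0000

cross = 30, triangle area = 15.0000


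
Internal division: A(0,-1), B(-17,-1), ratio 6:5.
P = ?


Px = (6*(-17) + 5*0)/11 = -102/11 = -9.2727
Py = (6*(-1) + 5*(-1))/11 = -11/11 = -1.0000

P = (-9.2727, -1.0000)


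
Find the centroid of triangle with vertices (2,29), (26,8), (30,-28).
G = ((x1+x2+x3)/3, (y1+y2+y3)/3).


Gx = (2+26+30)/3 = 58/3 = 19.3333
Gy = (29+8- 28)/3 = 9/3 = 3.0000

G = (19.3333, 3.0000)


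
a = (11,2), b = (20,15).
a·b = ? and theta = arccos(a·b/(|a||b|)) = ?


a·b = 11*20 + 2*15 = 220 + 30 = 250
|a| = sqrt(121+4) = 11.1803
|b| = sqrt(400+225) = 25.0000
cos(theta) = 250/(sqrt(125)*sqrt(625)) = 250/sqrt(78125) = 0.894427
theta = arccos(250/sqrt(78125)) = 26.5651 degrees

a·b = 250, theta = 26.5651 deg


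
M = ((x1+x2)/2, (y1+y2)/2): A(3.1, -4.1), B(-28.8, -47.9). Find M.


Mx = (3.1 - 28.8)/2 = -25.7/2 = -12.8500
My = (-4.1 - 47.9)/2 = -52.0/2 = -26.0000

(-12.8500, -26.0000)


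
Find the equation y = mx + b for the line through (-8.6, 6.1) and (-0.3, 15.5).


m = (9.4)/(8.3) = 1.1325
b = y1 - m*x1 = 6.1 - (9.4*(-8.6))/(8.3) = 6.1 + 9.7398 = 15.8398

y = 1.1325x + 15.8398


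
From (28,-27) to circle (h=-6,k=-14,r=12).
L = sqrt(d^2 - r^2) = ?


d = sqrt((28+ 6)^2 + (-27+ 14)^2) = sqrt(1156+169) = 36.4005
L = sqrt(1325.0000 - 144) = sqrt(1181.0000) = 34.3657

34.3657


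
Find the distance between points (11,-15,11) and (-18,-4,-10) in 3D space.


dx=-29, dy=11, dz=-21
d = sqrt(841+121+441) = sqrt(1403) = 37.4566

37.4566


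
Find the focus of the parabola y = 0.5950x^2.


a = 0.5950
4a = 2.3800
focus = (0, 1/2.3800) = (0, 0.4202)

Focus = (0, 0.4202)


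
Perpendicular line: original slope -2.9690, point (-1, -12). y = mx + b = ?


Perpendicular slope = -1/m1 = -1/(-2.9690) = 0.3368
b2 = y0 - m2*x0 = -12 - 1/(-2.9690) = -12 + 0.3368 = -11.6632

y = 0.3368x - 11.6632


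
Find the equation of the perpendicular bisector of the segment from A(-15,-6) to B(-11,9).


Midpoint = (-13, 1.5)
Slope of AB = dy/dx = 15/4 = 3.7500
Perp slope = -dx/dy = -4/15 = -0.2667
b = My - (perp slope)*Mx = 1.5 + (4*(-13))/15 = 1.5 - 3.4667 = -1.9667

y = -0.2667x - 1.9667


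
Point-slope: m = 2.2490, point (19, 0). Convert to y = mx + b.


y - 0 = 2.2490(x - 19)
y = 2.2490x + 0 - 2.2490*19
y = 2.2490x - 42.7310

y = 2.2490x - 42.7310


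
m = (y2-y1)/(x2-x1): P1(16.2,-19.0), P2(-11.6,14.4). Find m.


dy = 14.4 + 19.0 = 33.4
dx = -11.6 - 16.2 = -27.8
m = 33.4/(-27.8) = -1.2014

m = -1.2014


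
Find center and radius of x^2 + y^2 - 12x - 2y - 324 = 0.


h = -D/2 = 12/2 = 6
k = -E/2 = 2/2 = 1
r^2 = h^2 + k^2 - F = 36 + 1 + 324 = 361
r = 19

Center (6, 1), radius = 19


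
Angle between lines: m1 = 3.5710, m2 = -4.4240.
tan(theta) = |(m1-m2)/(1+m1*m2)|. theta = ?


m1-m2 = 7.995
1+m1*m2 = -14.798104
tan(theta) = |7.995/(-14.798104)| = 0.540272
theta = arctan(|7.995/(-14.798104)|) = 28.3811 degrees (acute angle)

28.3811 degrees


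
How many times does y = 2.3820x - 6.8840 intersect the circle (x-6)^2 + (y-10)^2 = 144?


Substitute y = 2.3820x - 6.8840: (x-6)^2 + (2.3820x- 6.8840-10)^2 = 144
Expand to Ax^2 + Bx + C = 0, where b-k = -16.884
A = 1+m^2 = 6.673924
B = 2(m(b-k) - h) = 2(2.3820*(-16.884) - 6) = -92.435376
C = h^2 + (b-k)^2 - r^2 = 36 + 285.069456 - 144 = 177.069456
disc = B^2-4AC = 8544.2987 - 4726.9924 = 3817.3063
disc > 0

2 intersection points


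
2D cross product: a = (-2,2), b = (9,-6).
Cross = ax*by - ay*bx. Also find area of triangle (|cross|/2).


cross = -2*(-6) - 2*9 = 12 - 18 = -6
Triangle area = |-6|/2 = 6/2 = 3.0000

cross = -6, triangle area = 3.0000


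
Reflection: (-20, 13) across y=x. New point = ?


Reflection rule for y=x: (y, x)
(-20, 13) -> (13, -20)

(13, -20)


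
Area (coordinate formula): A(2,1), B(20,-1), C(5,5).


2*(-1-5) = -12
20*(5-1) = 80
5*(1+ 1) = 10
sum = 78
Area = |78|/2 = 39.0000

39.0000 sq units


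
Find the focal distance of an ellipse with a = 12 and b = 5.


c^2 = 12^2 - 5^2 = 144 - 25 = 119
c = sqrt(119) = 10.9087

c = 10.9087


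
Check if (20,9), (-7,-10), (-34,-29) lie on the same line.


20*(-10+ 29) - 7*(-29-9) - 34*(9+ 10)
= 380 + 266 - 646 = 0

Yes, collinear (determinant = 0)


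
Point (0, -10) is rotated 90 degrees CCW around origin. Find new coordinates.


cos(90) = 0, sin(90) = 1
x' = 0*0 + 10*1 = 10
y' = 0*1 - 10*0 = 0

(10, 0)


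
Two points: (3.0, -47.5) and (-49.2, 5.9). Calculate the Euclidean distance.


dx = -49.2 - 3.0 = -52.2
dy = 5.9 + 47.5 = 53.4
d = sqrt(2724.84 + 2851.56) = sqrt(5576.4) = 74.6753

74.6753


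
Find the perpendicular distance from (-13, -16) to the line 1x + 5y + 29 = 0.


|1*(-13) + 5*(-16) + 29| = |-64| = 64
sqrt(1 + 25) = sqrt(26) = 5.0990
d = 64/sqrt(26) = 12.5514

12.5514


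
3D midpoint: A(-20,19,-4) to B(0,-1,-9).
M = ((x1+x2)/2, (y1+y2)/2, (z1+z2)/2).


Mx = (-20+0)/2 = -10.0000
My = (19- 1)/2 = 9.0000
Mz = (-4- 9)/2 = -6.5000

M = (-10.0000, 9.0000, -6.5000)


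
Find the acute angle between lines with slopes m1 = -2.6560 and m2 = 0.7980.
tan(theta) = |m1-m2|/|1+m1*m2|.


m1-m2 = -3.454
1+m1*m2 = -1.119488
tan(theta) = |-3.454/(-1.119488)| = 3.085339
theta = arctan(|-3.454/(-1.119488)|) = 72.0418 degrees (acute angle)

72.0418 degrees


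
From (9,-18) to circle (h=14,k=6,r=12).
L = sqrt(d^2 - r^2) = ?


d = sqrt((9-14)^2 + (-18-6)^2) = sqrt(25+576) = 24.5153
L = sqrt(601.0000 - 144) = sqrt(457.0000) = 21.3776

21.3776


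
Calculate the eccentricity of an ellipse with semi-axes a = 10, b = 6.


c = sqrt(100-36) = sqrt(64) = 8.0000
e = c/a = 8/10 = 0.8000

e = 0.8000


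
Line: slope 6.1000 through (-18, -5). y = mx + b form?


y + 5 = 6.1000(x + 18)
y = 6.1000x - 5 - 6.1000*(-18)
y = 6.1000x + 104.8000

y = 6.1000x + 104.8000


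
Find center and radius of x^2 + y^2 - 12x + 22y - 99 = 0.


h = -D/2 = 12/2 = 6
k = -E/2 = -22/2 = -11
r^2 = h^2 + k^2 - F = 36 + 121 + 99 = 256
r = 16

Center (6, -11), radius = 16


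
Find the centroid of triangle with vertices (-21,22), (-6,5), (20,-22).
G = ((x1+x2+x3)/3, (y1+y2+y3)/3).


Gx = (-21- 6+20)/3 = -7/3 = -2.3333
Gy = (22+5- 22)/3 = 5/3 = 1.6667

G = (-2.3333, 1.6667)


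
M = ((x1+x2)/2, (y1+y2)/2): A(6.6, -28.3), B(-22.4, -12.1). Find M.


Mx = (6.6 - 22.4)/2 = -15.8/2 = -7.9000
My = (-28.3 - 12.1)/2 = -40.4/2 = -20.2000

(-7.9000, -20.2000)


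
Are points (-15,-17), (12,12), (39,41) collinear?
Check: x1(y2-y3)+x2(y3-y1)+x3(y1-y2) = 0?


-15*(12-41) + 12*(41+ 17) + 39*(-17-12)
= 435 + 696 - 1131 = 0

Yes, collinear (determinant = 0)


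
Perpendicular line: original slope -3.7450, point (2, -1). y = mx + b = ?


Perpendicular slope = -1/m1 = -1/(-3.7450) = 0.2670
b2 = y0 - m2*x0 = -1 + 2/(-3.7450) = -1 - 0.5340 = -1.5340

y = 0.2670x - 1.5340


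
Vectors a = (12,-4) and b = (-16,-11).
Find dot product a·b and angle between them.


a·b = 12*(-16) - 4*(-11) = -192 + 44 = -148
|a| = sqrt(144+16) = 12.6491
|b| = sqrt(256+121) = 19.4165
cos(theta) = -148/(sqrt(160)*sqrt(377)) = -148/sqrt(60320) = -0.602603
theta = arccos(-148/sqrt(60320)) = 127.0565 degrees

a·b = -148, theta = 127.0565 deg


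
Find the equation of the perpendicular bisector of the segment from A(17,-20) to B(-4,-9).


Midpoint = (6.5, -14.5)
Slope of AB = dy/dx = 11/(-21) = -0.5238
Perp slope = -dx/dy = 21/11 = 1.9091
b = My - (perp slope)*Mx = -14.5 + (-21*6.5)/11 = -14.5 - 12.4091 = -26.9091

y = 1.9091x - 26.9091


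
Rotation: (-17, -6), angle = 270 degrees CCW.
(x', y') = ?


cos(270) = 0, sin(270) = -1
x' = -17*0 + 6*(-1) = -6
y' = -17*(-1) - 6*0 = 17

(-6, 17)


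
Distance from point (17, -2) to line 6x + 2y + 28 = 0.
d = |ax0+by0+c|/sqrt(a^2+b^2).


|6*17 + 2*(-2) + 28| = |126| = 126
sqrt(36 + 4) = sqrt(40) = 6.3246
d = 126/sqrt(40) = 19.9223

19.9223


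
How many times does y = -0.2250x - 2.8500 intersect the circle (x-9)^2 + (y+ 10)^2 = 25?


Substitute y = -0.2250x - 2.8500: (x-9)^2 + (-0.2250x- 2.8500+ 10)^2 = 25
Expand to Ax^2 + Bx + C = 0, where b-k = 7.15
A = 1+m^2 = 1.050625
B = 2(m(b-k) - h) = 2(-0.2250*7.15 - 9) = -21.2175
C = h^2 + (b-k)^2 - r^2 = 81 + 51.1225 - 25 = 107.1225
disc = B^2-4AC = 450.1823 - 450.1823 = 0
disc = 0

1 intersection point (tangent)


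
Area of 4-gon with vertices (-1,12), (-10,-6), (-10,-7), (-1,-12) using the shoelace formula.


sum(xi*y_{i+1}) = -1*(-6) - 10*(-7) - 10*(-12) - 1*12 = 184
sum(yi*x_{i+1}) = 12*(-10) - 6*(-10) - 7*(-1) - 12*(-1) = -41
Area = |184 + 41|/2 = 225/2 = 112.5000

112.5000 sq units


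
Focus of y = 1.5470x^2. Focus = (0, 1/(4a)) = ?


a = 1.5470
4a = 6.1880
focus = (0, 1/6.1880) = (0, 0.1616)

Focus = (0, 0.1616)


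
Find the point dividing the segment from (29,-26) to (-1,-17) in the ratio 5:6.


Px = (5*(-1) + 6*29)/11 = 169/11 = 15.3636
Py = (5*(-17) + 6*(-26))/11 = -241/11 = -21.9091

P = (15.3636, -21.9091)


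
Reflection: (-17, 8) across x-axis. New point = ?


Reflection rule for x-axis: (x, -y)
(-17, 8) -> (-17, -8)

(-17, -8)


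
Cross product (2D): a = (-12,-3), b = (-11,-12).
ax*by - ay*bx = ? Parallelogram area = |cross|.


cross = -12*(-12) + 3*(-11) = 144 - 33 = 111
Parallelogram area = |111| = 111

cross = 111, parallelogram area = 111


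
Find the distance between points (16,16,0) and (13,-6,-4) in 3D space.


dx=-3, dy=-22, dz=-4
d = sqrt(9+484+16) = sqrt(509) = 22.5610

22.5610


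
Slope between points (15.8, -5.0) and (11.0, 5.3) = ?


dy = 5.3 + 5.0 = 10.3
dx = 11.0 - 15.8 = -4.8
m = 10.3/(-4.8) = -2.1458

m = -2.1458


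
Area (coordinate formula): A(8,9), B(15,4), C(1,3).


8*(4-3) = 8
15*(3-9) = -90
1*(9-4) = 5
sum = -77
Area = |-77|/2 = 38.5000

38.5000 sq units


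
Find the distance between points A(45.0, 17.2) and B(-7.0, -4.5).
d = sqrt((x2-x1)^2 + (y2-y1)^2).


dx = -7.0 - 45.0 = -52.0
dy = -4.5 - 17.2 = -21.7
d = sqrt(2704.0 + 470.89) = sqrt(3174.89) = 56.3462

56.3462


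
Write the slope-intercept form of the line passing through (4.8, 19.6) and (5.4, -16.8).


m = (-36.4)/(0.6) = -60.6667
b = y1 - m*x1 = 19.6 - (-36.4*4.8)/(0.6) = 19.6 + 291.2000 = 310.8000

y = -60.6667x + 310.8000


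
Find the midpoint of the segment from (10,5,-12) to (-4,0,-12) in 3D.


Mx = (10- 4)/2 = 3.0000
My = (5+0)/2 = 2.5000
Mz = (-12- 12)/2 = -12.0000

M = (3.0000, 2.5000, -12.0000)


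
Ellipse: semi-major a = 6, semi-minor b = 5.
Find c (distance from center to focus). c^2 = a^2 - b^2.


c^2 = 6^2 - 5^2 = 36 - 25 = 11
c = sqrt(11) = 3.3166

c = 3.3166


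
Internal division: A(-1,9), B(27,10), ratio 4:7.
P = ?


Px = (4*27 + 7*(-1))/11 = 101/11 = 9.1818
Py = (4*10 + 7*9)/11 = 103/11 = 9.3636

P = (9.1818, 9.3636)


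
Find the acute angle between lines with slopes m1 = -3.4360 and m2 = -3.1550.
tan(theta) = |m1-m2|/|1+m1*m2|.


m1-m2 = -0.281
1+m1*m2 = 11.84058
tan(theta) = |-0.281/11.84058| = 0.023732
theta = arctan(|-0.281/11.84058|) = 1.3595 degrees (acute angle)

1.3595 degrees


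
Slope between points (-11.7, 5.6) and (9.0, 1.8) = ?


dy = 1.8 - 5.6 = -3.8
dx = 9.0 + 11.7 = 20.7
m = -3.8/20.7 = -0.1836

m = -0.1836


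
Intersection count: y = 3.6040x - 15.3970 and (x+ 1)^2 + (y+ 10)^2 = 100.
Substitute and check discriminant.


Substitute y = 3.6040x - 15.3970: (x+ 1)^2 + (3.6040x- 15.3970+ 10)^2 = 100
Expand to Ax^2 + Bx + C = 0, where b-k = -5.397
A = 1+m^2 = 13.988816
B = 2(m(b-k) - h) = 2(3.6040*(-5.397) + 1) = -36.901576
C = h^2 + (b-k)^2 - r^2 = 1 + 29.127609 - 100 = -69.872391
disc = B^2-4AC = 1361.7263 + 3909.7281 = 5271.4544
disc > 0

2 intersection points


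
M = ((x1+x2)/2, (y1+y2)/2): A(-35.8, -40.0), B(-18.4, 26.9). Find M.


Mx = (-35.8 - 18.4)/2 = -54.2/2 = -27.1000
My = (-40.0 + 26.9)/2 = -13.1/2 = -6.5500

(-27.1000, -6.5500)


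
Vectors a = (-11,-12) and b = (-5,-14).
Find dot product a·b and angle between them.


a·b = -11*(-5) - 12*(-14) = 55 + 168 = 223
|a| = sqrt(121+144) = 16.2788
|b| = sqrt(25+196) = 14.8661
cos(theta) = 223/(sqrt(265)*sqrt(221)) = 223/sqrt(58565) = 0.921480
theta = arccos(223/sqrt(58565)) = 22.8566 degrees

a·b = 223, theta = 22.8566 deg


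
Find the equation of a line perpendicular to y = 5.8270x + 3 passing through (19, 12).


Perpendicular slope = -1/m1 = -1/5.8270 = -0.1716
b2 = y0 - m2*x0 = 12 + 19/5.8270 = 12 + 3.2607 = 15.2607

y = -0.1716x + 15.2607


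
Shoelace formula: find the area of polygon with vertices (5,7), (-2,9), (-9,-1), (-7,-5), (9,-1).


sum(xi*y_{i+1}) = 5*9 - 2*(-1) - 9*(-5) - 7*(-1) + 9*7 = 162
sum(yi*x_{i+1}) = 7*(-2) + 9*(-9) - 1*(-7) - 5*9 - 1*5 = -138
Area = |162 + 138|/2 = 300/2 = 150.0000

150.0000 sq units


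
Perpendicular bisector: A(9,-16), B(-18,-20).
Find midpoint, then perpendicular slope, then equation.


Midpoint = (-4.5, -18)
Slope of AB = dy/dx = -4/(-27) = 0.1481
Perp slope = -dx/dy = -27/4 = -6.7500
b = My - (perp slope)*Mx = -18 + (-27*(-4.5))/(-4) = -18 - 30.3750 = -48.3750

y = -6.7500x - 48.3750


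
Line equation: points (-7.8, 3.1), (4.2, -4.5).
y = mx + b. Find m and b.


m = (-7.6)/(12.0) = -0.6333
b = y1 - m*x1 = 3.1 - (-7.6*(-7.8))/(12.0) = 3.1 - 4.9400 = -1.8400

y = -0.6333x - 1.8400


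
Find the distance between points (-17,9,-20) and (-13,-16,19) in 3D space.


dx=4, dy=-25, dz=39
d = sqrt(16+625+1521) = sqrt(2162) = 46.4973

46.4973


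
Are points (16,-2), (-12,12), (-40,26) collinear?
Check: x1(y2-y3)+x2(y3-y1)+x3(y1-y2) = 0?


16*(12-26) - 12*(26+ 2) - 40*(-2-12)
= -224 - 336 + 560 = 0

Yes, collinear (determinant = 0)


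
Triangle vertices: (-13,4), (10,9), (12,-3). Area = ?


-13*(9+ 3) = -156
10*(-3-4) = -70
12*(4-9) = -60
sum = -286
Area = |-286|/2 = 143.0000

143.0000 sq units


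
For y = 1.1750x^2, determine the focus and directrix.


a = 1.1750
1/(4a) = 0.2128
Focus = (0, 0.2128)
Directrix: y = -0.2128

Focus = (0, 0.2128), Directrix: y = -0.2128


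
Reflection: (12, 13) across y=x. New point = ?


Reflection rule for y=x: (y, x)
(12, 13) -> (13, 12)

(13, 12)


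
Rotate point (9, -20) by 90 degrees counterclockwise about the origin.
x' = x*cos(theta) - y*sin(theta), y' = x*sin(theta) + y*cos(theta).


cos(90) = 0, sin(90) = 1
x' = 9*0 + 20*1 = 20
y' = 9*1 - 20*0 = 9

(20, 9)


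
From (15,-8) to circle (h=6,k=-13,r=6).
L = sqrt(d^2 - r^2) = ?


d = sqrt((15-6)^2 + (-8+ 13)^2) = sqrt(81+25) = 10.2956
L = sqrt(106.0000 - 36) = sqrt(70.0000) = 8.3666

8.3666


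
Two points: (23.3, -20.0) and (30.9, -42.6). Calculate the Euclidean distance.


dx = 30.9 - 23.3 = 7.6
dy = -42.6 + 20.0 = -22.6
d = sqrt(57.76 + 510.76) = sqrt(568.52) = 23.8437

23.8437


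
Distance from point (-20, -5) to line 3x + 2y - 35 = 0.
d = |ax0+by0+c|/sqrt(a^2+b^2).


|3*(-20) + 2*(-5) - 35| = |-105| = 105
sqrt(9 + 4) = sqrt(13) = 3.6056
d = 105/sqrt(13) = 29.1218

29.1218


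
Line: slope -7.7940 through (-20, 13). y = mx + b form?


y - 13 = -7.7940(x + 20)
y = -7.7940x + 13 + 7.7940*(-20)
y = -7.7940x - 142.8800

y = -7.7940x - 142.8800


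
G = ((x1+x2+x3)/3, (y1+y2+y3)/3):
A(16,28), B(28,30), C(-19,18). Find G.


Gx = (16+28- 19)/3 = 25/3 = 8.3333
Gy = (28+30+18)/3 = 76/3 = 25.3333

G = (8.3333, 25.3333)


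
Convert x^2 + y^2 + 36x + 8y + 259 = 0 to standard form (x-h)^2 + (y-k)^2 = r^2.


h = -D/2 = -36/2 = -18
k = -E/2 = -8/2 = -4
r^2 = h^2 + k^2 - F = 324 + 16 - 259 = 81
r = 9

Center (-18, -4), radius = 9


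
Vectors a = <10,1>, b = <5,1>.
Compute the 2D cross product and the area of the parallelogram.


cross = 10*1 - 1*5 = 10 - 5 = 5
Parallelogram area = |5| = 5

cross = 5, parallelogram area = 5


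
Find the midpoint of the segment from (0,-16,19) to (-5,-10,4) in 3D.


Mx = (0- 5)/2 = -2.5000
My = (-16- 10)/2 = -13.0000
Mz = (19+4)/2 = 11.5000

M = (-2.5000, -13.0000, 11.5000)


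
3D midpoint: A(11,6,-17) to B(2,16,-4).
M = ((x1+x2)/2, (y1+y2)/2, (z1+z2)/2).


Mx = (11+2)/2 = 6.5000
My = (6+16)/2 = 11.0000
Mz = (-17- 4)/2 = -10.5000

M = (6.5000, 11.0000, -10.5000)


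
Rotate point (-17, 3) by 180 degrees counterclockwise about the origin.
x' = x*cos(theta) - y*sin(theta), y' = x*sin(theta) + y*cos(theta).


cos(180) = -1, sin(180) = 0
x' = -17*(-1) - 3*0 = 17
y' = -17*0 + 3*(-1) = -3

(17, -3)


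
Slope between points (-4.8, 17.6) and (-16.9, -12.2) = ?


dy = -12.2 - 17.6 = -29.8
dx = -16.9 + 4.8 = -12.1
m = -29.8/(-12.1) = 2.4628

m = 2.4628


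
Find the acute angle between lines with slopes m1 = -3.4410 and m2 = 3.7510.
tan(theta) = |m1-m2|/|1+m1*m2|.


m1-m2 = -7.192
1+m1*m2 = -11.907191
tan(theta) = |-7.192/(-11.907191)| = 0.604005
theta = arctan(|-7.192/(-11.907191)|) = 31.1322 degrees (acute angle)

31.1322 degrees


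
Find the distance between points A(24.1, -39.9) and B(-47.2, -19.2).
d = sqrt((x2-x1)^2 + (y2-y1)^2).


dx = -47.2 - 24.1 = -71.3
dy = -19.2 + 39.9 = 20.7
d = sqrt(5083.69 + 428.49) = sqrt(5512.18) = 74.2441

74.2441


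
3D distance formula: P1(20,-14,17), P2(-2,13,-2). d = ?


dx=-22, dy=27, dz=-19
d = sqrt(484+729+361) = sqrt(1574) = 39.6737

39.6737


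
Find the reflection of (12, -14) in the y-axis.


Reflection rule for y-axis: (-x, y)
(12, -14) -> (-12, -14)

(-12, -14)


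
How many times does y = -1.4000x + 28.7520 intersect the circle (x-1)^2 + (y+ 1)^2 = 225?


Substitute y = -1.4000x + 28.7520: (x-1)^2 + (-1.4000x+28.7520+ 1)^2 = 225
Expand to Ax^2 + Bx + C = 0, where b-k = 29.752
A = 1+m^2 = 2.96
B = 2(m(b-k) - h) = 2(-1.4000*29.752 - 1) = -85.3056
C = h^2 + (b-k)^2 - r^2 = 1 + 885.181504 - 225 = 661.181504
disc = B^2-4AC = 7277.0454 - 7828.3890 = -551.3436
disc < 0

0 intersection points


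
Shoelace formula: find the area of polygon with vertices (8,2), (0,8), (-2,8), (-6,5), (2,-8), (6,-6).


sum(xi*y_{i+1}) = 8*8 + 0*8 - 2*5 - 6*(-8) + 2*(-6) + 6*2 = 102
sum(yi*x_{i+1}) = 2*0 + 8*(-2) + 8*(-6) + 5*2 - 8*6 - 6*8 = -150
Area = |102 + 150|/2 = 252/2 = 126.0000

126.0000 sq units


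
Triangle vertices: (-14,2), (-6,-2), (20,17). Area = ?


-14*(-2-17) = 266
-6*(17-2) = -90
20*(2+ 2) = 80
sum = 256
Area = |256|/2 = 128.0000

128.0000 sq units


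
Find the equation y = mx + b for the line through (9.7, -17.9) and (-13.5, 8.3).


m = (26.2)/(-23.2) = -1.1293
b = y1 - m*x1 = -17.9 - (26.2*9.7)/(-23.2) = -17.9 + 10.9543 = -6.9457

y = -1.1293x - 6.9457


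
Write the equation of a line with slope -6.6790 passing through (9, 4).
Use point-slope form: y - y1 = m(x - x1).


y - 4 = -6.6790(x - 9)
y = -6.6790x + 4 + 6.6790*9
y = -6.6790x + 64.1110

y = -6.6790x + 64.1110


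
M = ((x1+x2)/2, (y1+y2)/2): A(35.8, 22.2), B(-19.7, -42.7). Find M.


Mx = (35.8 - 19.7)/2 = 16.1/2 = 8.0500
My = (22.2 - 42.7)/2 = -20.5/2 = -10.2500

(8.0500, -10.2500)


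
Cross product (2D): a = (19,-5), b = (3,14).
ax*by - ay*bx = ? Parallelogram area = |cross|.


cross = 19*14 + 5*3 = 266 + 15 = 281
Parallelogram area = |281| = 281

cross = 281, parallelogram area = 281


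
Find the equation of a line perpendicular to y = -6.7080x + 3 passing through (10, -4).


Perpendicular slope = -1/m1 = -1/(-6.7080) = 0.1491
b2 = y0 - m2*x0 = -4 + 10/(-6.7080) = -4 - 1.4908 = -5.4908

y = 0.1491x - 5.4908


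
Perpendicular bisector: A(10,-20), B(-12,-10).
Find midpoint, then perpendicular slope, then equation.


Midpoint = (-1, -15)
Slope of AB = dy/dx = 10/(-22) = -0.4545
Perp slope = -dx/dy = 22/10 = 2.2000
b = My - (perp slope)*Mx = -15 + (-22*(-1))/10 = -15 + 2.2000 = -12.8000

y = 2.2000x - 12.8000


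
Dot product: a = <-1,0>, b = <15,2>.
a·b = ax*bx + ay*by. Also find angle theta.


a·b = -1*15 + 0*2 = -15 + 0 = -15
|a| = sqrt(1+0) = 1.0000
|b| = sqrt(225+4) = 15.1327
cos(theta) = -15/(sqrt(1)*sqrt(229)) = -15/sqrt(229) = -0.991228
theta = arccos(-15/sqrt(229)) = 172.4054 degrees

a·b = -15, theta = 172.4054 deg


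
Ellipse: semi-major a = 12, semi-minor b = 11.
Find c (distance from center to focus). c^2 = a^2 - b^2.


c^2 = 12^2 - 11^2 = 144 - 121 = 23
c = sqrt(23) = 4.7958

c = 4.7958


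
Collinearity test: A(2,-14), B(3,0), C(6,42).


2*(0-42) + 3*(42+ 14) + 6*(-14-0)
= -84 + 168 - 84 = 0

Yes, collinear (determinant = 0)


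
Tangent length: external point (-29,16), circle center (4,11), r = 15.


d = sqrt((-29-4)^2 + (16-11)^2) = sqrt(1089+25) = 33.3766
L = sqrt(1114.0000 - 225) = sqrt(889.0000) = 29.8161

29.8161


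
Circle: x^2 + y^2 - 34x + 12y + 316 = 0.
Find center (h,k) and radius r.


h = -D/2 = 34/2 = 17
k = -E/2 = -12/2 = -6
r^2 = h^2 + k^2 - F = 289 + 36 - 316 = 9
r = 3

Center (17, -6), radius = 3


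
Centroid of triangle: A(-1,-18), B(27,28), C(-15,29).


Gx = (-1+27- 15)/3 = 11/3 = 3.6667
Gy = (-18+28+29)/3 = 39/3 = 13.0000

G = (3.6667, 13.0000)


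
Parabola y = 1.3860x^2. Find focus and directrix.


a = 1.3860
1/(4a) = 0.1804
Focus = (0, 0.1804)
Directrix: y = -0.1804

Focus = (0, 0.1804), Directrix: y = -0.1804


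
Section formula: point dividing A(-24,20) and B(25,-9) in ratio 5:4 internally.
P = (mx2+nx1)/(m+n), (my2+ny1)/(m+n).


Px = (5*25 + 4*(-24))/9 = 29/9 = 3.2222
Py = (5*(-9) + 4*20)/9 = 35/9 = 3.8889

P = (3.2222, 3.8889)


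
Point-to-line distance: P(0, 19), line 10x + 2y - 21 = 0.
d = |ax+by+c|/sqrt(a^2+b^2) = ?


|10*0 + 2*19 - 21| = |17| = 17
sqrt(100 + 4) = sqrt(104) = 10.1980
d = 17/sqrt(104) = 1.6670

1.6670


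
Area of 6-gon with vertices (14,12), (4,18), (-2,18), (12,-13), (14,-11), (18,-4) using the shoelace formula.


sum(xi*y_{i+1}) = 14*18 + 4*18 - 2*(-13) + 12*(-11) + 14*(-4) + 18*12 = 378
sum(yi*x_{i+1}) = 12*4 + 18*(-2) + 18*12 - 13*14 - 11*18 - 4*14 = -208
Area = |378 + 208|/2 = 586/2 = 293.0000

293.0000 sq units


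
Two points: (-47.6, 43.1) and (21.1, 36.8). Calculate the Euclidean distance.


dx = 21.1 + 47.6 = 68.7
dy = 36.8 - 43.1 = -6.3
d = sqrt(4719.69 + 39.69) = sqrt(4759.38) = 68.9883

68.9883


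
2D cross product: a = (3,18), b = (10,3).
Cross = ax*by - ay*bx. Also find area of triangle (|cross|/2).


cross = 3*3 - 18*10 = 9 - 180 = -171
Triangle area = |-171|/2 = 171/2 = 85.5000

cross = -171, triangle area = 85.5000


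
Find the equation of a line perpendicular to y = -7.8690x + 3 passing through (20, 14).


Perpendicular slope = -1/m1 = -1/(-7.8690) = 0.1271
b2 = y0 - m2*x0 = 14 + 20/(-7.8690) = 14 - 2.5416 = 11.4584

y = 0.1271x + 11.4584


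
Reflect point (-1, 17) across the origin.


Reflection rule for origin: (-x, -y)
(-1, 17) -> (1, -17)

(1, -17)


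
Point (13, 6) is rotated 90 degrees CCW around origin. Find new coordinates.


cos(90) = 0, sin(90) = 1
x' = 13*0 - 6*1 = -6
y' = 13*1 + 6*0 = 13

(-6, 13)


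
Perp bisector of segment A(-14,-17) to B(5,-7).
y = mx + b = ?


Midpoint = (-4.5, -12)
Slope of AB = dy/dx = 10/19 = 0.5263
Perp slope = -dx/dy = -19/10 = -1.9000
b = My - (perp slope)*Mx = -12 + (19*(-4.5))/10 = -12 - 8.5500 = -20.5500

y = -1.9000x - 20.5500


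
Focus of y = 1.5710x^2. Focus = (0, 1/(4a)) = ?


a = 1.5710
4a = 6.2840
focus = (0, 1/6.2840) = (0, 0.1591)

Focus = (0, 0.1591)


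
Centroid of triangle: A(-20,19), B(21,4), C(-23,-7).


Gx = (-20+21- 23)/3 = -22/3 = -7.3333
Gy = (19+4- 7)/3 = 16/3 = 5.3333

G = (-7.3333, 5.3333)


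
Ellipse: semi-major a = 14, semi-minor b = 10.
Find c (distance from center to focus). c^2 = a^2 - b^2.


c^2 = 14^2 - 10^2 = 196 - 100 = 96
c = sqrt(96) = 9.7980

c = 9.7980


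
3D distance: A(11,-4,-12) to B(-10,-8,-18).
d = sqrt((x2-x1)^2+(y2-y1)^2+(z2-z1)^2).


dx=-21, dy=-4, dz=-6
d = sqrt(441+16+36) = sqrt(493) = 22.2036

22.2036


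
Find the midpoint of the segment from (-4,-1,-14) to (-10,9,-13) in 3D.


Mx = (-4- 10)/2 = -7.0000
My = (-1+9)/2 = 4.0000
Mz = (-14- 13)/2 = -13.5000

M = (-7.0000, 4.0000, -13.5000)


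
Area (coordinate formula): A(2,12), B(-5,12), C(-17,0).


2*(12-0) = 24
-5*(0-12) = 60
-17*(12-12) = 0
sum = 84
Area = |84|/2 = 42.0000

42.0000 sq units


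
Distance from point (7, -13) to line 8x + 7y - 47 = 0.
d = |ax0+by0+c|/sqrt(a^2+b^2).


|8*7 + 7*(-13) - 47| = |-82| = 82
sqrt(64 + 49) = sqrt(113) = 10.6301
d = 82/sqrt(113) = 7.7139

7.7139


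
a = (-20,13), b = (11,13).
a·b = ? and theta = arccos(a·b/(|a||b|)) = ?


a·b = -20*11 + 13*13 = -220 + 169 = -51
|a| = sqrt(400+169) = 23.8537
|b| = sqrt(121+169) = 17.0294
cos(theta) = -51/(sqrt(569)*sqrt(290)) = -51/sqrt(165010) = -0.125550
theta = arccos(-51/sqrt(165010)) = 97.2125 degrees

a·b = -51, theta = 97.2125 deg


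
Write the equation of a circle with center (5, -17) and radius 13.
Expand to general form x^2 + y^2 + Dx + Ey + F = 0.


(x-5)^2 + (y+ 17)^2 = 13^2
D = -2h = -10, E = -2k = 34
F = h^2+k^2-r^2 = 25+289-169 = 145

x^2 + y^2 - 10x + 34y + 145 = 0


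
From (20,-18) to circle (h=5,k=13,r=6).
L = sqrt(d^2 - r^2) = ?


d = sqrt((20-5)^2 + (-18-13)^2) = sqrt(225+961) = 34.4384
L = sqrt(1186.0000 - 36) = sqrt(1150.0000) = 33.9116

33.9116


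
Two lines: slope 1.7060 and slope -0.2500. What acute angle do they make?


m1-m2 = 1.956
1+m1*m2 = 0.5735
tan(theta) = |1.956/0.5735| = 3.410636
theta = arctan(|1.956/0.5735|) = 73.6588 degrees (acute angle)

73.6588 degrees


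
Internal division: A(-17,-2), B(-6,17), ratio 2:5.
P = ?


Px = (2*(-6) + 5*(-17))/7 = -97/7 = -13.8571
Py = (2*17 + 5*(-2))/7 = 24/7 = 3.4286

P = (-13.8571, 3.4286)


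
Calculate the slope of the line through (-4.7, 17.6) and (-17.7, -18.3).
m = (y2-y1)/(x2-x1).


dy = -18.3 - 17.6 = -35.9
dx = -17.7 + 4.7 = -13.0
m = -35.9/(-13.0) = 2.7615

m = 2.7615


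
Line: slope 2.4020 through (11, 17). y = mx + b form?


y - 17 = 2.4020(x - 11)
y = 2.4020x + 17 - 2.4020*11
y = 2.4020x - 9.4220

y = 2.4020x - 9.4220


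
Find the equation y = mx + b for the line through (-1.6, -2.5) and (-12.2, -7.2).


m = (-4.7)/(-10.6) = 0.4434
b = y1 - m*x1 = -2.5 - (-4.7*(-1.6))/(-10.6) = -2.5 + 0.7094 = -1.7906

y = 0.4434x - 1.7906


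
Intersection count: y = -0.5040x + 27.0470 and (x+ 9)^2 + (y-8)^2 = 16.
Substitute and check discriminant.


Substitute y = -0.5040x + 27.0470: (x+ 9)^2 + (-0.5040x+27.0470-8)^2 = 16
Expand to Ax^2 + Bx + C = 0, where b-k = 19.047
A = 1+m^2 = 1.254016
B = 2(m(b-k) - h) = 2(-0.5040*19.047 + 9) = -1.199376
C = h^2 + (b-k)^2 - r^2 = 81 + 362.788209 - 16 = 427.788209
disc = B^2-4AC = 1.4385 - 2145.8130 = -2144.3745
disc < 0

0 intersection points


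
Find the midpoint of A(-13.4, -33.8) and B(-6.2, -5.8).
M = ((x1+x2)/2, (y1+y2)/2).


Mx = (-13.4 - 6.2)/2 = -19.6/2 = -9.8000
My = (-33.8 - 5.8)/2 = -39.6/2 = -19.8000

(-9.8000, -19.8000)


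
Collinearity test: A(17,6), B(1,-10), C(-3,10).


17*(-10-10) + 1*(10-6) - 3*(6+ 10)
= -340 + 4 - 48 = -384

No, not collinear (determinant = -384)


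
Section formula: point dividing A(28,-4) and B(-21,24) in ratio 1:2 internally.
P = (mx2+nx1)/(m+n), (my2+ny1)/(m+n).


Px = (1*(-21) + 2*28)/3 = 35/3 = 11.6667
Py = (1*24 + 2*(-4))/3 = 16/3 = 5.3333

P = (11.6667, 5.3333)


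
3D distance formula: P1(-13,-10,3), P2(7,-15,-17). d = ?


dx=20, dy=-5, dz=-20
d = sqrt(400+25+400) = sqrt(825) = 28.7228

28.7228


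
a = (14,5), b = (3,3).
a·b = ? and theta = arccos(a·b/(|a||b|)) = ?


a·b = 14*3 + 5*3 = 42 + 15 = 57
|a| = sqrt(196+25) = 14.8661
|b| = sqrt(9+9) = 4.2426
cos(theta) = 57/(sqrt(221)*sqrt(18)) = 57/sqrt(3978) = 0.903738
theta = arccos(57/sqrt(3978)) = 25.3462 degrees

a·b = 57, theta = 25.3462 deg


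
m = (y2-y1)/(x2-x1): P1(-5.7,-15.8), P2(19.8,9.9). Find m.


dy = 9.9 + 15.8 = 25.7
dx = 19.8 + 5.7 = 25.5
m = 25.7/25.5 = 1.0078

m = 1.0078


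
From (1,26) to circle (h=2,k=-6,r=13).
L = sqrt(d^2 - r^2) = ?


d = sqrt((1-2)^2 + (26+ 6)^2) = sqrt(1+1024) = 32.0156
L = sqrt(1025.0000 - 169) = sqrt(856.0000) = 29.2575

29.2575


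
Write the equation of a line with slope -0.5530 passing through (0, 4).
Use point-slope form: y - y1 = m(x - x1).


y - 4 = -0.5530(x - 0)
y = -0.5530x + 4 + 0.5530*0
y = -0.5530x + 4.0000

y = -0.5530x + 4.0000


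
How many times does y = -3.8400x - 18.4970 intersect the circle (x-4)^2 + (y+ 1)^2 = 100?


Substitute y = -3.8400x - 18.4970: (x-4)^2 + (-3.8400x- 18.4970+ 1)^2 = 100
Expand to Ax^2 + Bx + C = 0, where b-k = -17.497
A = 1+m^2 = 15.7456
B = 2(m(b-k) - h) = 2(-3.8400*(-17.497) - 4) = 126.37696
C = h^2 + (b-k)^2 - r^2 = 16 + 306.145009 - 100 = 222.145009
disc = B^2-4AC = 15971.1360 - 13991.2258 = 1979.9102
disc > 0

2 intersection points


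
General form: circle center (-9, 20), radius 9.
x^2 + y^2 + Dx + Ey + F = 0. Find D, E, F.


(x+ 9)^2 + (y-20)^2 = 9^2
D = -2h = 18, E = -2k = -40
F = h^2+k^2-r^2 = 81+400-81 = 400

D = 18, E = -40, F = 400


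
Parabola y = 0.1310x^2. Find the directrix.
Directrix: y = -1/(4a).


a = 0.1310
1/(4a) = 1.9084
directrix: y = -1.9084 = -1.9084

y = -1.9084


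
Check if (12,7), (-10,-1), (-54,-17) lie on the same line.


12*(-1+ 17) - 10*(-17-7) - 54*(7+ 1)
= 192 + 240 - 432 = 0

Yes, collinear (determinant = 0)


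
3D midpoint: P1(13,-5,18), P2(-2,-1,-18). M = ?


Mx = (13- 2)/2 = 5.5000
My = (-5- 1)/2 = -3.0000
Mz = (18- 18)/2 = 0

M = (5.5000, -3.0000, 0)


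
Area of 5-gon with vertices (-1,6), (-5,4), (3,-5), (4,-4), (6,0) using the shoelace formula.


sum(xi*y_{i+1}) = -1*4 - 5*(-5) + 3*(-4) + 4*0 + 6*6 = 45
sum(yi*x_{i+1}) = 6*(-5) + 4*3 - 5*4 - 4*6 + 0*(-1) = -62
Area = |45 + 62|/2 = 107/2 = 53.5000

53.5000 sq units
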